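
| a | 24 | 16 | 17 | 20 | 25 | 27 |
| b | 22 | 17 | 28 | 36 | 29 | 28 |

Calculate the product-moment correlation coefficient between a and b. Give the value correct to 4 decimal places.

0.2526

n = 6, Σa = 129, Σb = 160, Σa² = 2875, Σb² = 4478, Σab = 3477
nΣab − ΣaΣb = 20862 − 20640 = 222
nΣa² − (Σa)² = 17250 − 16641 = 609; nΣb² − (Σb)² = 26868 − 25600 = 1268
r = 222 / √(609 × 1268) = 222 / 878.7559 ≈ 0.2526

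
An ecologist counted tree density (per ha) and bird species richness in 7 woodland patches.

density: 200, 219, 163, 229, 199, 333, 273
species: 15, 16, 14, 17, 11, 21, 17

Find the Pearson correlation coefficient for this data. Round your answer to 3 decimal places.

n = 7, Σx = 1616, Σy = 111, Σx² = 391990, Σy² = 1817, Σxy = 26502
nΣxy − ΣxΣy = 185514 − 179376 = 6138
nΣx² − (Σx)² = 2743930 − 2611456 = 132474; nΣy² − (Σy)² = 12719 − 12321 = 398
r = 6138 / √(132474 × 398) = 6138 / 7261.1743 ≈ 0.845

0.845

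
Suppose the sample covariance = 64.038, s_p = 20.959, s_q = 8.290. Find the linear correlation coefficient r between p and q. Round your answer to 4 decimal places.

0.3686

r = Cov(p,q) / (s_p · s_q) = 64.038 / (20.959 × 8.290)
  = 64.038 / 173.7501 ≈ 0.3686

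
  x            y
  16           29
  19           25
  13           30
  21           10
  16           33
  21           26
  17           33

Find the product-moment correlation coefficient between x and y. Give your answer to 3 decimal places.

n = 7, Σx = 123, Σy = 186, Σx² = 2213, Σy² = 5320, Σxy = 3174
nΣxy − ΣxΣy = 22218 − 22878 = -660
nΣx² − (Σx)² = 15491 − 15129 = 362; nΣy² − (Σy)² = 37240 − 34596 = 2644
r = -660 / √(362 × 2644) = -660 / 978.3292 ≈ -0.675

-0.675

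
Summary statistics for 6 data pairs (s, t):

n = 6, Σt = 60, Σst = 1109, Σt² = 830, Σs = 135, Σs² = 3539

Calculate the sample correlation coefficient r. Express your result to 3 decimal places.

r = (nΣst − ΣsΣt) / √[(nΣs² − (Σs)²)(nΣt² − (Σt)²)]
Numerator: 6×1109 − 135×60 = -1446
Denominator: √[(21234 − 18225)(4980 − 3600)] = √[3009 × 1380] = 2037.7488
r = -1446 / 2037.7488 ≈ -0.710

-0.710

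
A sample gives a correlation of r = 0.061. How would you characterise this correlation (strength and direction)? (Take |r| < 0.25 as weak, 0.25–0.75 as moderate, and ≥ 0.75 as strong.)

r = 0.061 > 0 so the relationship is positive.
|r| = 0.061, which falls in the weak range.

weak positive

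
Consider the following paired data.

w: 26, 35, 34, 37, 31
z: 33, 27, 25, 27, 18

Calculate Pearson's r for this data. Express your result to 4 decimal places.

-0.3039

n = 5, Σw = 163, Σz = 130, Σw² = 5387, Σz² = 3496, Σwz = 4210
nΣwz − ΣwΣz = 21050 − 21190 = -140
nΣw² − (Σw)² = 26935 − 26569 = 366; nΣz² − (Σz)² = 17480 − 16900 = 580
r = -140 / √(366 × 580) = -140 / 460.7385 ≈ -0.3039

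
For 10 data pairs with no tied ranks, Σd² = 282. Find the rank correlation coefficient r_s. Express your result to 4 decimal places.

ρ = 1 − 6Σd² / [n(n²−1)] = 1 − 6×282 / (10×99)
  = 1 − 1692/990 = 1 − 1.70909 ≈ -0.7091

-0.7091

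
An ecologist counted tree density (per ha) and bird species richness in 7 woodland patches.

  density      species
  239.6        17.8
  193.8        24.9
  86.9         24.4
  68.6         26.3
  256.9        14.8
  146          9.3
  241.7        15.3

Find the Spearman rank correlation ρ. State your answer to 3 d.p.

-0.571

Rank density: 5, 4, 2, 1, 7, 3, 6
Rank species: 4, 6, 5, 7, 2, 1, 3
d = rank(density) − rank(species): 1, -2, -3, -6, 5, 2, 3; Σd² = 88
ρ = 1 − 6Σd² / [n(n²−1)] = 1 − 6×88 / (7×48) = 1 − 528/336 ≈ -0.571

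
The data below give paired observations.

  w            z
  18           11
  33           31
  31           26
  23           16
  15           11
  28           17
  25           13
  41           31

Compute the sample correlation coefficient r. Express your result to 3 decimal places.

0.913

n = 8, Σw = 214, Σz = 156, Σw² = 6218, Σz² = 3554, Σwz = 4632
nΣwz − ΣwΣz = 37056 − 33384 = 3672
nΣw² − (Σw)² = 49744 − 45796 = 3948; nΣz² − (Σz)² = 28432 − 24336 = 4096
r = 3672 / √(3948 × 4096) = 3672 / 4021.3192 ≈ 0.913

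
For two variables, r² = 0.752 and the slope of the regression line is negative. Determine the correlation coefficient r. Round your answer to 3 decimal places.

-0.867

|r| = √0.752 = 0.867
The association is negative, so r = −0.867.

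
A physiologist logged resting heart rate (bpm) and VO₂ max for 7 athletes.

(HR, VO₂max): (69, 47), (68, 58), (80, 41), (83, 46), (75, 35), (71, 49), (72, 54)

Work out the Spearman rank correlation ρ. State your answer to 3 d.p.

Rank HR: 2, 1, 6, 7, 5, 3, 4
Rank VO₂max: 4, 7, 2, 3, 1, 5, 6
d = rank(HR) − rank(VO₂max): -2, -6, 4, 4, 4, -2, -2; Σd² = 96
ρ = 1 − 6Σd² / [n(n²−1)] = 1 − 6×96 / (7×48) = 1 − 576/336 ≈ -0.714

-0.714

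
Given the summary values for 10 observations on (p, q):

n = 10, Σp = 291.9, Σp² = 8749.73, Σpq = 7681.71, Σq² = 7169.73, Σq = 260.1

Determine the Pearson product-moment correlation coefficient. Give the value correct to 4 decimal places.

r = (nΣpq − ΣpΣq) / √[(nΣp² − (Σp)²)(nΣq² − (Σq)²)]
Numerator: 10×7681.71 − 291.9×260.1 = 893.91
Denominator: √[(87497.3 − 85205.61)(71697.3 − 67652.01)] = √[2291.69 × 4045.29] = 3044.7579
r = 893.91 / 3044.7579 ≈ 0.2936

0.2936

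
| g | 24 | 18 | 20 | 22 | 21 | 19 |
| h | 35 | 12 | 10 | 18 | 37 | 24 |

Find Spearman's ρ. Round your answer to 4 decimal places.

Rank g: 6, 1, 3, 5, 4, 2
Rank h: 5, 2, 1, 3, 6, 4
d = rank(g) − rank(h): 1, -1, 2, 2, -2, -2; Σd² = 18
ρ = 1 − 6Σd² / [n(n²−1)] = 1 − 6×18 / (6×35) = 1 − 108/210 ≈ 0.4857

0.4857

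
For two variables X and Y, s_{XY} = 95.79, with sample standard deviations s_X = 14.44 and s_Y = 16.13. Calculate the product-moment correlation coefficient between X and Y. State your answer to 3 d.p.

r = Cov(X,Y) / (s_X · s_Y) = 95.79 / (14.44 × 16.13)
  = 95.79 / 232.9172 ≈ 0.411

0.411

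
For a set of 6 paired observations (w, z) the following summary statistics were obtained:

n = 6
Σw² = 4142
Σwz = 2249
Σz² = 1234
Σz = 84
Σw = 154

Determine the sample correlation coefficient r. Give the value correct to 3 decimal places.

r = (nΣwz − ΣwΣz) / √[(nΣw² − (Σw)²)(nΣz² − (Σz)²)]
Numerator: 6×2249 − 154×84 = 558
Denominator: √[(24852 − 23716)(7404 − 7056)] = √[1136 × 348] = 628.7511
r = 558 / 628.7511 ≈ 0.887

0.887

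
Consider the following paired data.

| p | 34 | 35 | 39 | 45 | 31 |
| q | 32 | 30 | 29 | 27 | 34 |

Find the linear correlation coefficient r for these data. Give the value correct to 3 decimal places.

-0.952

n = 5, Σp = 184, Σq = 152, Σp² = 6888, Σq² = 4650, Σpq = 5538
nΣpq − ΣpΣq = 27690 − 27968 = -278
nΣp² − (Σp)² = 34440 − 33856 = 584; nΣq² − (Σq)² = 23250 − 23104 = 146
r = -278 / √(584 × 146) = -278 / 292.0000 ≈ -0.952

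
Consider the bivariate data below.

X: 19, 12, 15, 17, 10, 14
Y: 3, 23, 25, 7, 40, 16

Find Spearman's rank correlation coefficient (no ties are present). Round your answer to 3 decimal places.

-0.829

Rank X: 6, 2, 4, 5, 1, 3
Rank Y: 1, 4, 5, 2, 6, 3
d = rank(X) − rank(Y): 5, -2, -1, 3, -5, 0; Σd² = 64
ρ = 1 − 6Σd² / [n(n²−1)] = 1 − 6×64 / (6×35) = 1 − 384/210 ≈ -0.829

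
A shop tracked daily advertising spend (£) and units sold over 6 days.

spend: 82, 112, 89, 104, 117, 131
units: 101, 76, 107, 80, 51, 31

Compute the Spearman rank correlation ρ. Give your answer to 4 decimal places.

Rank spend: 1, 4, 2, 3, 5, 6
Rank units: 5, 3, 6, 4, 2, 1
d = rank(spend) − rank(units): -4, 1, -4, -1, 3, 5; Σd² = 68
ρ = 1 − 6Σd² / [n(n²−1)] = 1 − 6×68 / (6×35) = 1 − 408/210 ≈ -0.9429

-0.9429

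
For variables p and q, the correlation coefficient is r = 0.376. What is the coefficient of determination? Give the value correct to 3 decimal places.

r² = (0.376)² = 0.141

0.141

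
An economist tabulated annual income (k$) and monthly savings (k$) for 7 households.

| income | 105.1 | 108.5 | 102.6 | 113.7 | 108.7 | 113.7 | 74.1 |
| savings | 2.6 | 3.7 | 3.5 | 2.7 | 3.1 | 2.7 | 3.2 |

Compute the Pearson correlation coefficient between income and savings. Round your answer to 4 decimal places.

-0.2621

n = 7, Σx = 726.4, Σy = 21.5, Σx² = 76506.9, Σy² = 67.13, Σxy = 2221.88
nΣxy − ΣxΣy = 15553.16 − 15617.6 = -64.44
nΣx² − (Σx)² = 535548.3 − 527656.96 = 7891.34; nΣy² − (Σy)² = 469.91 − 462.25 = 7.66
r = -64.44 / √(7891.34 × 7.66) = -64.44 / 245.8611 ≈ -0.2621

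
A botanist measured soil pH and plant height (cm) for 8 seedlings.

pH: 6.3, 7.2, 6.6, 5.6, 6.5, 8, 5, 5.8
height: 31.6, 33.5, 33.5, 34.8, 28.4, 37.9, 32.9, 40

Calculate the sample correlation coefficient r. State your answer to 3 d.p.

0.115

n = 8, Σx = 51, Σy = 272.6, Σx² = 331.34, Σy² = 9379.48, Σxy = 1740.56
nΣxy − ΣxΣy = 13924.48 − 13902.6 = 21.88
nΣx² − (Σx)² = 2650.72 − 2601 = 49.72; nΣy² − (Σy)² = 75035.84 − 74310.76 = 725.08
r = 21.88 / √(49.72 × 725.08) = 21.88 / 189.8709 ≈ 0.115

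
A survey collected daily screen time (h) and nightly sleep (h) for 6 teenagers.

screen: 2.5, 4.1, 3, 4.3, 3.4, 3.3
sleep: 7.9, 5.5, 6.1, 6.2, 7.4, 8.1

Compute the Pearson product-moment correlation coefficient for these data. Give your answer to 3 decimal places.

-0.636

n = 6, Σx = 20.6, Σy = 41.2, Σx² = 73, Σy² = 288.68, Σxy = 139.15
nΣxy − ΣxΣy = 834.9 − 848.72 = -13.82
nΣx² − (Σx)² = 438 − 424.36 = 13.64; nΣy² − (Σy)² = 1732.08 − 1697.44 = 34.64
r = -13.82 / √(13.64 × 34.64) = -13.82 / 21.7368 ≈ -0.636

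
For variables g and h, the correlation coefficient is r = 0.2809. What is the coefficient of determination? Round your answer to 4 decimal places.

r² = (0.2809)² = 0.0789

0.0789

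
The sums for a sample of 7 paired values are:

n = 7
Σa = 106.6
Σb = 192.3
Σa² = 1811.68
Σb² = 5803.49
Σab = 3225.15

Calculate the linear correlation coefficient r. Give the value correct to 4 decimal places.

r = (nΣab − ΣaΣb) / √[(nΣa² − (Σa)²)(nΣb² − (Σb)²)]
Numerator: 7×3225.15 − 106.6×192.3 = 2076.87
Denominator: √[(12681.76 − 11363.56)(40624.43 − 36979.29)] = √[1318.2 × 3645.14] = 2192.0364
r = 2076.87 / 2192.0364 ≈ 0.9475

0.9475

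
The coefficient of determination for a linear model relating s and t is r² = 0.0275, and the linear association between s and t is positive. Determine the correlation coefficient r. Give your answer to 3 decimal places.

|r| = √0.0275 = 0.166
The association is positive, so r = 0.166.

0.166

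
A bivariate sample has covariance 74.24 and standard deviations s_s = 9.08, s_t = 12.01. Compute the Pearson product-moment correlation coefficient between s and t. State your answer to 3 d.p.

r = Cov(s,t) / (s_s · s_t) = 74.24 / (9.08 × 12.01)
  = 74.24 / 109.0508 ≈ 0.681

0.681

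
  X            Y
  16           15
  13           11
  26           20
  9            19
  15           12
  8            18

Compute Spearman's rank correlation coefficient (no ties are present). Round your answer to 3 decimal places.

Rank X: 5, 3, 6, 2, 4, 1
Rank Y: 3, 1, 6, 5, 2, 4
d = rank(X) − rank(Y): 2, 2, 0, -3, 2, -3; Σd² = 30
ρ = 1 − 6Σd² / [n(n²−1)] = 1 − 6×30 / (6×35) = 1 − 180/210 ≈ 0.143

0.143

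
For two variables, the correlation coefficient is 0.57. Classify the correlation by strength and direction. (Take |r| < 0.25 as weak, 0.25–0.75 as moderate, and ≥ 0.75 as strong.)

r = 0.57 > 0 so the relationship is positive.
|r| = 0.57, which falls in the moderate range.

moderate positive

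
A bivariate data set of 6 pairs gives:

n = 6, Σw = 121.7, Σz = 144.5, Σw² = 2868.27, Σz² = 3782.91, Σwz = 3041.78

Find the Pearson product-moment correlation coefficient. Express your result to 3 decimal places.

r = (nΣwz − ΣwΣz) / √[(nΣw² − (Σw)²)(nΣz² − (Σz)²)]
Numerator: 6×3041.78 − 121.7×144.5 = 665.03
Denominator: √[(17209.62 − 14810.89)(22697.46 − 20880.25)] = √[2398.73 × 1817.21] = 2087.8209
r = 665.03 / 2087.8209 ≈ 0.319

0.319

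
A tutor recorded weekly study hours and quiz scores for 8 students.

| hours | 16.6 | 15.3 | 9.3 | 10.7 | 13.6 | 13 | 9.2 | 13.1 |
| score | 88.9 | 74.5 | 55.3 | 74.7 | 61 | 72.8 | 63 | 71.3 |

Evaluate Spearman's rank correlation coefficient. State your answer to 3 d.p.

0.524

Rank hours: 8, 7, 2, 3, 6, 4, 1, 5
Rank score: 8, 6, 1, 7, 2, 5, 3, 4
d = rank(hours) − rank(score): 0, 1, 1, -4, 4, -1, -2, 1; Σd² = 40
ρ = 1 − 6Σd² / [n(n²−1)] = 1 − 6×40 / (8×63) = 1 − 240/504 ≈ 0.524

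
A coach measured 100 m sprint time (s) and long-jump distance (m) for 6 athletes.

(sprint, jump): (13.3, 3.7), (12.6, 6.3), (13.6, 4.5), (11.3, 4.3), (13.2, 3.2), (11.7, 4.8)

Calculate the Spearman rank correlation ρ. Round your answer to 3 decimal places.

Rank sprint: 5, 3, 6, 1, 4, 2
Rank jump: 2, 6, 4, 3, 1, 5
d = rank(sprint) − rank(jump): 3, -3, 2, -2, 3, -3; Σd² = 44
ρ = 1 − 6Σd² / [n(n²−1)] = 1 − 6×44 / (6×35) = 1 − 264/210 ≈ -0.257

-0.257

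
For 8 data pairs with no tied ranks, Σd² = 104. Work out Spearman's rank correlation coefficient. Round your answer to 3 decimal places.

ρ = 1 − 6Σd² / [n(n²−1)] = 1 − 6×104 / (8×63)
  = 1 − 624/504 = 1 − 1.2381 ≈ -0.238

-0.238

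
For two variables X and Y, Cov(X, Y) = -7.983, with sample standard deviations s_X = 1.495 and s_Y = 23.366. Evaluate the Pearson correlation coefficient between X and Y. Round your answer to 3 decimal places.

-0.229

r = Cov(X,Y) / (s_X · s_Y) = -7.983 / (1.495 × 23.366)
  = -7.983 / 34.9322 ≈ -0.229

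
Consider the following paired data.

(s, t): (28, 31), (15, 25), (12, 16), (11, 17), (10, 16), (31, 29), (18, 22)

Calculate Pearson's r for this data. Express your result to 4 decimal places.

0.9189

n = 7, Σs = 125, Σt = 156, Σs² = 2659, Σt² = 3712, Σst = 3077
nΣst − ΣsΣt = 21539 − 19500 = 2039
nΣs² − (Σs)² = 18613 − 15625 = 2988; nΣt² − (Σt)² = 25984 − 24336 = 1648
r = 2039 / √(2988 × 1648) = 2039 / 2219.0593 ≈ 0.9189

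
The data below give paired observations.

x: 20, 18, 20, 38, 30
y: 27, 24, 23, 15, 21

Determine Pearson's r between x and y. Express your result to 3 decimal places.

-0.915

n = 5, Σx = 126, Σy = 110, Σx² = 3468, Σy² = 2500, Σxy = 2632
nΣxy − ΣxΣy = 13160 − 13860 = -700
nΣx² − (Σx)² = 17340 − 15876 = 1464; nΣy² − (Σy)² = 12500 − 12100 = 400
r = -700 / √(1464 × 400) = -700 / 765.2451 ≈ -0.915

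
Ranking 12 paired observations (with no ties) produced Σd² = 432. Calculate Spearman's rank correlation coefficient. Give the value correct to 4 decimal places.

ρ = 1 − 6Σd² / [n(n²−1)] = 1 − 6×432 / (12×143)
  = 1 − 2592/1716 = 1 − 1.51049 ≈ -0.5105

-0.5105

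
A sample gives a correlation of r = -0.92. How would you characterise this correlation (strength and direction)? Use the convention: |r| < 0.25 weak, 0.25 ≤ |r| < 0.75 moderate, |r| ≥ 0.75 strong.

strong negative

r = -0.92 < 0 so the relationship is negative.
|r| = 0.92, which falls in the strong range.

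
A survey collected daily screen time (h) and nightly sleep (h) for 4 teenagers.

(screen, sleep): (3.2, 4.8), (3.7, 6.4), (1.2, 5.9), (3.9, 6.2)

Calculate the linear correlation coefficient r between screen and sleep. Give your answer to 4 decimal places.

0.1512

n = 4, Σx = 12, Σy = 23.3, Σx² = 40.58, Σy² = 137.25, Σxy = 70.3
nΣxy − ΣxΣy = 281.2 − 279.6 = 1.6
nΣx² − (Σx)² = 162.32 − 144 = 18.32; nΣy² − (Σy)² = 549 − 542.89 = 6.11
r = 1.6 / √(18.32 × 6.11) = 1.6 / 10.5799 ≈ 0.1512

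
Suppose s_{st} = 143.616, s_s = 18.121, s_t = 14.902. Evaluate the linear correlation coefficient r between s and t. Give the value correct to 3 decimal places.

r = Cov(s,t) / (s_s · s_t) = 143.616 / (18.121 × 14.902)
  = 143.616 / 270.0391 ≈ 0.532

0.532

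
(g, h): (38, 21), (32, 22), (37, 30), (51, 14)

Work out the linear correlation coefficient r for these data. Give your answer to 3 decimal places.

n = 4, Σg = 158, Σh = 87, Σg² = 6438, Σh² = 2021, Σgh = 3326
nΣgh − ΣgΣh = 13304 − 13746 = -442
nΣg² − (Σg)² = 25752 − 24964 = 788; nΣh² − (Σh)² = 8084 − 7569 = 515
r = -442 / √(788 × 515) = -442 / 637.0400 ≈ -0.694

-0.694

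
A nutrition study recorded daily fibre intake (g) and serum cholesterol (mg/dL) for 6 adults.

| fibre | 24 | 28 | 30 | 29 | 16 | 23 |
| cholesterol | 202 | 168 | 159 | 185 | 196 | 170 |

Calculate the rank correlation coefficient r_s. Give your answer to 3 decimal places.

-0.600

Rank fibre: 3, 4, 6, 5, 1, 2
Rank cholesterol: 6, 2, 1, 4, 5, 3
d = rank(fibre) − rank(cholesterol): -3, 2, 5, 1, -4, -1; Σd² = 56
ρ = 1 − 6Σd² / [n(n²−1)] = 1 − 6×56 / (6×35) = 1 − 336/210 ≈ -0.600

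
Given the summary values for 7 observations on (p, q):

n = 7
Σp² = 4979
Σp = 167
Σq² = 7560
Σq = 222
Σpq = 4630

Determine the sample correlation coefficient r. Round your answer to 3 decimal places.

r = (nΣpq − ΣpΣq) / √[(nΣp² − (Σp)²)(nΣq² − (Σq)²)]
Numerator: 7×4630 − 167×222 = -4664
Denominator: √[(34853 − 27889)(52920 − 49284)] = √[6964 × 3636] = 5032.0079
r = -4664 / 5032.0079 ≈ -0.927

-0.927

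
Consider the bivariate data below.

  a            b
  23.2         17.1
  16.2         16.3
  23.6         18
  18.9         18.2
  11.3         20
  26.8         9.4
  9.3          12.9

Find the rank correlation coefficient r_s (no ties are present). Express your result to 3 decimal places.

Rank a: 5, 3, 6, 4, 2, 7, 1
Rank b: 4, 3, 5, 6, 7, 1, 2
d = rank(a) − rank(b): 1, 0, 1, -2, -5, 6, -1; Σd² = 68
ρ = 1 − 6Σd² / [n(n²−1)] = 1 − 6×68 / (7×48) = 1 − 408/336 ≈ -0.214

-0.214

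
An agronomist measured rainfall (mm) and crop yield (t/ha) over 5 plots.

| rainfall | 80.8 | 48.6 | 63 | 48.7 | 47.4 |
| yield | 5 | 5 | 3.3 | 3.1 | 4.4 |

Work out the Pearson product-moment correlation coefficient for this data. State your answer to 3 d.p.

n = 5, Σx = 288.5, Σy = 20.8, Σx² = 17478.05, Σy² = 89.86, Σxy = 1214.43
nΣxy − ΣxΣy = 6072.15 − 6000.8 = 71.35
nΣx² − (Σx)² = 87390.25 − 83232.25 = 4158; nΣy² − (Σy)² = 449.3 − 432.64 = 16.66
r = 71.35 / √(4158 × 16.66) = 71.35 / 263.1963 ≈ 0.271

0.271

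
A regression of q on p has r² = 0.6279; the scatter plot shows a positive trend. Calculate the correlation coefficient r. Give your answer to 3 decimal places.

0.792

|r| = √0.6279 = 0.792
The association is positive, so r = 0.792.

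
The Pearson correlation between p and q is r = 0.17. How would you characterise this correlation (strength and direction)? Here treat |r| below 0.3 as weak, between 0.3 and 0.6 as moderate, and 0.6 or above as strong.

weak positive

r = 0.17 > 0 so the relationship is positive.
|r| = 0.17, which falls in the weak range.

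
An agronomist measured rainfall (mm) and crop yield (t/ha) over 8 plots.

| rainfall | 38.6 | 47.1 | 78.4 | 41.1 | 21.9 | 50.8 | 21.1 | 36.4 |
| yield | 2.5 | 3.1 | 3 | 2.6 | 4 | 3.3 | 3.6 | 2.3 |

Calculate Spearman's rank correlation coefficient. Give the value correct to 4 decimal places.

-0.2143

Rank rainfall: 4, 6, 8, 5, 2, 7, 1, 3
Rank yield: 2, 5, 4, 3, 8, 6, 7, 1
d = rank(rainfall) − rank(yield): 2, 1, 4, 2, -6, 1, -6, 2; Σd² = 102
ρ = 1 − 6Σd² / [n(n²−1)] = 1 − 6×102 / (8×63) = 1 − 612/504 ≈ -0.2143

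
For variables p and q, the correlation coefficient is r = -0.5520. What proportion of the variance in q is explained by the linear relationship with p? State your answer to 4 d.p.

0.3047

r² = (-0.5520)² = 0.3047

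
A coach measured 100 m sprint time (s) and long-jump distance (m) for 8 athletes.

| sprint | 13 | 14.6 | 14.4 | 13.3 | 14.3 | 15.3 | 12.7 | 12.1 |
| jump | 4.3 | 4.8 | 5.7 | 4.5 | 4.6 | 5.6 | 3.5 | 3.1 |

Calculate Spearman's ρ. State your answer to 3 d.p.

0.929

Rank sprint: 3, 7, 6, 4, 5, 8, 2, 1
Rank jump: 3, 6, 8, 4, 5, 7, 2, 1
d = rank(sprint) − rank(jump): 0, 1, -2, 0, 0, 1, 0, 0; Σd² = 6
ρ = 1 − 6Σd² / [n(n²−1)] = 1 − 6×6 / (8×63) = 1 − 36/504 ≈ 0.929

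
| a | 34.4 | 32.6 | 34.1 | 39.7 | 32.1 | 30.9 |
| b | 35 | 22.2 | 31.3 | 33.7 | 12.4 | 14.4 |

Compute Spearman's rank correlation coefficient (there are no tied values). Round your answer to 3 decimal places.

Rank a: 5, 3, 4, 6, 2, 1
Rank b: 6, 3, 4, 5, 1, 2
d = rank(a) − rank(b): -1, 0, 0, 1, 1, -1; Σd² = 4
ρ = 1 − 6Σd² / [n(n²−1)] = 1 − 6×4 / (6×35) = 1 − 24/210 ≈ 0.886

0.886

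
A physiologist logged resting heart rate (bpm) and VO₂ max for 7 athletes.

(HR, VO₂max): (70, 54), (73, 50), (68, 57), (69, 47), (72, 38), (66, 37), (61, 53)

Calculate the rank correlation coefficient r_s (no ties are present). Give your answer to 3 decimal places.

Rank HR: 5, 7, 3, 4, 6, 2, 1
Rank VO₂max: 6, 4, 7, 3, 2, 1, 5
d = rank(HR) − rank(VO₂max): -1, 3, -4, 1, 4, 1, -4; Σd² = 60
ρ = 1 − 6Σd² / [n(n²−1)] = 1 − 6×60 / (7×48) = 1 − 360/336 ≈ -0.071

-0.071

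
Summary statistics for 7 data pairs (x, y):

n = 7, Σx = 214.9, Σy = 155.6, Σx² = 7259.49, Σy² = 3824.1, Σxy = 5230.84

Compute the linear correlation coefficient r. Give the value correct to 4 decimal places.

r = (nΣxy − ΣxΣy) / √[(nΣx² − (Σx)²)(nΣy² − (Σy)²)]
Numerator: 7×5230.84 − 214.9×155.6 = 3177.44
Denominator: √[(50816.43 − 46182.01)(26768.7 − 24211.36)] = √[4634.42 × 2557.34] = 3442.6425
r = 3177.44 / 3442.6425 ≈ 0.9230

0.9230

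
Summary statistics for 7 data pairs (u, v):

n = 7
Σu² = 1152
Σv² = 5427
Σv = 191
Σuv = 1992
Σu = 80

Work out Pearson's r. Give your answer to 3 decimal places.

r = (nΣuv − ΣuΣv) / √[(nΣu² − (Σu)²)(nΣv² − (Σv)²)]
Numerator: 7×1992 − 80×191 = -1336
Denominator: √[(8064 − 6400)(37989 − 36481)] = √[1664 × 1508] = 1584.0808
r = -1336 / 1584.0808 ≈ -0.843

-0.843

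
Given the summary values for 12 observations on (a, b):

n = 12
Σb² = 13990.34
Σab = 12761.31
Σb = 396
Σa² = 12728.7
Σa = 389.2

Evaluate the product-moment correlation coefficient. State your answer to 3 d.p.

-0.264

r = (nΣab − ΣaΣb) / √[(nΣa² − (Σa)²)(nΣb² − (Σb)²)]
Numerator: 12×12761.31 − 389.2×396 = -987.48
Denominator: √[(152744.4 − 151476.64)(167884.08 − 156816)] = √[1267.76 × 11068.08] = 3745.8870
r = -987.48 / 3745.8870 ≈ -0.264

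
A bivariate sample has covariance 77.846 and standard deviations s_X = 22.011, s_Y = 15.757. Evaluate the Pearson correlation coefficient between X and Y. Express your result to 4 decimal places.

r = Cov(X,Y) / (s_X · s_Y) = 77.846 / (22.011 × 15.757)
  = 77.846 / 346.8273 ≈ 0.2245

0.2245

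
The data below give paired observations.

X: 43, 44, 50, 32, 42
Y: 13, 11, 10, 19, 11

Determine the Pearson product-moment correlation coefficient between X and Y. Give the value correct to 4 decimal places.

-0.9300

n = 5, ΣX = 211, ΣY = 64, ΣX² = 9073, ΣY² = 872, ΣXY = 2613
nΣXY − ΣXΣY = 13065 − 13504 = -439
nΣX² − (ΣX)² = 45365 − 44521 = 844; nΣY² − (ΣY)² = 4360 − 4096 = 264
r = -439 / √(844 × 264) = -439 / 472.0339 ≈ -0.9300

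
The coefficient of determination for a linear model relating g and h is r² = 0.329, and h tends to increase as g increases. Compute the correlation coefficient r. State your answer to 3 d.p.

0.574

|r| = √0.329 = 0.574
The association is positive, so r = 0.574.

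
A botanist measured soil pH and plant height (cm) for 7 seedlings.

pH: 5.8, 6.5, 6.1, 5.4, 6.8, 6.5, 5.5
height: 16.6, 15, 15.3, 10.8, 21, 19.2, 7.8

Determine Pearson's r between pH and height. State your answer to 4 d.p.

n = 7, Σx = 42.6, Σy = 105.7, Σx² = 261, Σy² = 1721.77, Σxy = 655.93
nΣxy − ΣxΣy = 4591.51 − 4502.82 = 88.69
nΣx² − (Σx)² = 1827 − 1814.76 = 12.24; nΣy² − (Σy)² = 12052.39 − 11172.49 = 879.9
r = 88.69 / √(12.24 × 879.9) = 88.69 / 103.7785 ≈ 0.8546

0.8546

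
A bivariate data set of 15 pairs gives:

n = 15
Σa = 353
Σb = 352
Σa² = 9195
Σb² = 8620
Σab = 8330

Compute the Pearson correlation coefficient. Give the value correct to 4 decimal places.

r = (nΣab − ΣaΣb) / √[(nΣa² − (Σa)²)(nΣb² − (Σb)²)]
Numerator: 15×8330 − 353×352 = 694
Denominator: √[(137925 − 124609)(129300 − 123904)] = √[13316 × 5396] = 8476.6229
r = 694 / 8476.6229 ≈ 0.0819

0.0819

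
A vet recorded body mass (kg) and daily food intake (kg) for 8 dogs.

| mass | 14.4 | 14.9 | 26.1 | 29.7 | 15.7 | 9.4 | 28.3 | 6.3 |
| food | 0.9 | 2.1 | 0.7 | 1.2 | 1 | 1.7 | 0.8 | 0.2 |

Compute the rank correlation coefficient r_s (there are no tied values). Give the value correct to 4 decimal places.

0.0714

Rank mass: 3, 4, 6, 8, 5, 2, 7, 1
Rank food: 4, 8, 2, 6, 5, 7, 3, 1
d = rank(mass) − rank(food): -1, -4, 4, 2, 0, -5, 4, 0; Σd² = 78
ρ = 1 − 6Σd² / [n(n²−1)] = 1 − 6×78 / (8×63) = 1 − 468/504 ≈ 0.0714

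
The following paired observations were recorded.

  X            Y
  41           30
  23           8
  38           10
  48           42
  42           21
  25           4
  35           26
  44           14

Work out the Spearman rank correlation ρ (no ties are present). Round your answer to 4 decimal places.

Rank X: 5, 1, 4, 8, 6, 2, 3, 7
Rank Y: 7, 2, 3, 8, 5, 1, 6, 4
d = rank(X) − rank(Y): -2, -1, 1, 0, 1, 1, -3, 3; Σd² = 26
ρ = 1 − 6Σd² / [n(n²−1)] = 1 − 6×26 / (8×63) = 1 − 156/504 ≈ 0.6905

0.6905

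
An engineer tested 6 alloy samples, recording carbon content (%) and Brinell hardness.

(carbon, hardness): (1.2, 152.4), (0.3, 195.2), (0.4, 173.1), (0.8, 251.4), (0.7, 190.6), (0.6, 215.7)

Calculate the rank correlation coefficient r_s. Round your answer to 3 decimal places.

-0.143

Rank carbon: 6, 1, 2, 5, 4, 3
Rank hardness: 1, 4, 2, 6, 3, 5
d = rank(carbon) − rank(hardness): 5, -3, 0, -1, 1, -2; Σd² = 40
ρ = 1 − 6Σd² / [n(n²−1)] = 1 − 6×40 / (6×35) = 1 − 240/210 ≈ -0.143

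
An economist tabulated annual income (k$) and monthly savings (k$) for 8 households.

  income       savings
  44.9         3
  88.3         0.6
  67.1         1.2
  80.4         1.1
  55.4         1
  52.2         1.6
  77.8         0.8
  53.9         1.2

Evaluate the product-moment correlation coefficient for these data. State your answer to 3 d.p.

n = 8, Σx = 520, Σy = 10.5, Σx² = 35531.52, Σy² = 17.65, Σxy = 622.48
nΣxy − ΣxΣy = 4979.84 − 5460 = -480.16
nΣx² − (Σx)² = 284252.16 − 270400 = 13852.16; nΣy² − (Σy)² = 141.2 − 110.25 = 30.95
r = -480.16 / √(13852.16 × 30.95) = -480.16 / 654.7705 ≈ -0.733

-0.733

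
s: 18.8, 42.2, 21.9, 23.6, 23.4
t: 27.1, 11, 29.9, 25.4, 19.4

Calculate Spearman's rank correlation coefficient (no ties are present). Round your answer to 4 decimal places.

-0.8000

Rank s: 1, 5, 2, 4, 3
Rank t: 4, 1, 5, 3, 2
d = rank(s) − rank(t): -3, 4, -3, 1, 1; Σd² = 36
ρ = 1 − 6Σd² / [n(n²−1)] = 1 − 6×36 / (5×24) = 1 − 216/120 ≈ -0.8000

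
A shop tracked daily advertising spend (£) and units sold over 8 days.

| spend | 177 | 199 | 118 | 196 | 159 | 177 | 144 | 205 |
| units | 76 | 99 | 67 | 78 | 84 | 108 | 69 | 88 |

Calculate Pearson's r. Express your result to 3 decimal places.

0.603

n = 8, Σx = 1375, Σy = 669, Σx² = 242641, Σy² = 57375, Σxy = 116795
nΣxy − ΣxΣy = 934360 − 919875 = 14485
nΣx² − (Σx)² = 1941128 − 1890625 = 50503; nΣy² − (Σy)² = 459000 − 447561 = 11439
r = 14485 / √(50503 × 11439) = 14485 / 24035.4700 ≈ 0.603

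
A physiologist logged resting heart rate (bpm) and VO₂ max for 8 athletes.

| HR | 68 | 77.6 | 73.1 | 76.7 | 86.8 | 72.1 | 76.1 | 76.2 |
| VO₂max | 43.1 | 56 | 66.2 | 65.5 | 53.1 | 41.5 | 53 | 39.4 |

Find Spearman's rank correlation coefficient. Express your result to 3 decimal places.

Rank HR: 1, 7, 3, 6, 8, 2, 4, 5
Rank VO₂max: 3, 6, 8, 7, 5, 2, 4, 1
d = rank(HR) − rank(VO₂max): -2, 1, -5, -1, 3, 0, 0, 4; Σd² = 56
ρ = 1 − 6Σd² / [n(n²−1)] = 1 − 6×56 / (8×63) = 1 − 336/504 ≈ 0.333

0.333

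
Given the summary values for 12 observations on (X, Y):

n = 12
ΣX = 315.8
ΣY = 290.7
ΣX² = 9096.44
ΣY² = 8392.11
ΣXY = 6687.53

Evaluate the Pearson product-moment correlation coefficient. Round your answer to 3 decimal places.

r = (nΣXY − ΣXΣY) / √[(nΣX² − (ΣX)²)(nΣY² − (ΣY)²)]
Numerator: 12×6687.53 − 315.8×290.7 = -11552.7
Denominator: √[(109157.28 − 99729.64)(100705.32 − 84506.49)] = √[9427.64 × 16198.83] = 12357.8614
r = -11552.7 / 12357.8614 ≈ -0.935

-0.935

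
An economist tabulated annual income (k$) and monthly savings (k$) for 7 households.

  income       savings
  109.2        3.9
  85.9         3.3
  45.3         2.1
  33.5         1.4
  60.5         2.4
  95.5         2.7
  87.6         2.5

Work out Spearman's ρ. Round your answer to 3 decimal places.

0.893

Rank income: 7, 4, 2, 1, 3, 6, 5
Rank savings: 7, 6, 2, 1, 3, 5, 4
d = rank(income) − rank(savings): 0, -2, 0, 0, 0, 1, 1; Σd² = 6
ρ = 1 − 6Σd² / [n(n²−1)] = 1 − 6×6 / (7×48) = 1 − 36/336 ≈ 0.893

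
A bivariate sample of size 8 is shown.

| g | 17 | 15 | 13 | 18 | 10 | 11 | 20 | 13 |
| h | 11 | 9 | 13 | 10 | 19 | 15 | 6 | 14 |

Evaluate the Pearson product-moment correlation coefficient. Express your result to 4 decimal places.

-0.9205

n = 8, Σg = 117, Σh = 97, Σg² = 1797, Σh² = 1289, Σgh = 1328
nΣgh − ΣgΣh = 10624 − 11349 = -725
nΣg² − (Σg)² = 14376 − 13689 = 687; nΣh² − (Σh)² = 10312 − 9409 = 903
r = -725 / √(687 × 903) = -725 / 787.6300 ≈ -0.9205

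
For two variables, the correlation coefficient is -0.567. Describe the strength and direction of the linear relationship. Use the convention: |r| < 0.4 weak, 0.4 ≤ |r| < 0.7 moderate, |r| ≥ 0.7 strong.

r = -0.567 < 0 so the relationship is negative.
|r| = 0.567, which falls in the moderate range.

moderate negative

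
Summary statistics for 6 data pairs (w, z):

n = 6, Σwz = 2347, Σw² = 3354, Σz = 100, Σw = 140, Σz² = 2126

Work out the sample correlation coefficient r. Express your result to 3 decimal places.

0.068

r = (nΣwz − ΣwΣz) / √[(nΣw² − (Σw)²)(nΣz² − (Σz)²)]
Numerator: 6×2347 − 140×100 = 82
Denominator: √[(20124 − 19600)(12756 − 10000)] = √[524 × 2756] = 1201.7254
r = 82 / 1201.7254 ≈ 0.068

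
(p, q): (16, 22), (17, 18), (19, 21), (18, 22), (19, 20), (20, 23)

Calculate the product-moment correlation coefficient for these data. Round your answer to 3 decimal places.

0.304

n = 6, Σp = 109, Σq = 126, Σp² = 1991, Σq² = 2662, Σpq = 2293
nΣpq − ΣpΣq = 13758 − 13734 = 24
nΣp² − (Σp)² = 11946 − 11881 = 65; nΣq² − (Σq)² = 15972 − 15876 = 96
r = 24 / √(65 × 96) = 24 / 78.9937 ≈ 0.304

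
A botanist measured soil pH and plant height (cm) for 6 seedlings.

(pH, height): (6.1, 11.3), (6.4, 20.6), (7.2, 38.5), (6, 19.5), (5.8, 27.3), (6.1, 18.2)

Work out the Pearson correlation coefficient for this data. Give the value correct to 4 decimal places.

0.6827

n = 6, Σx = 37.6, Σy = 135.4, Σx² = 236.86, Σy² = 3491.08, Σxy = 864.33
nΣxy − ΣxΣy = 5185.98 − 5091.04 = 94.94
nΣx² − (Σx)² = 1421.16 − 1413.76 = 7.4; nΣy² − (Σy)² = 20946.48 − 18333.16 = 2613.32
r = 94.94 / √(7.4 × 2613.32) = 94.94 / 139.0632 ≈ 0.6827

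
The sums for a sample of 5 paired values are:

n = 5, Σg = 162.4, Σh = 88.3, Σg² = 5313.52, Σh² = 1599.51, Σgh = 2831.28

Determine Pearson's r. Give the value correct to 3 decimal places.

r = (nΣgh − ΣgΣh) / √[(nΣg² − (Σg)²)(nΣh² − (Σh)²)]
Numerator: 5×2831.28 − 162.4×88.3 = -183.52
Denominator: √[(26567.6 − 26373.76)(7997.55 − 7796.89)] = √[193.84 × 200.66] = 197.2205
r = -183.52 / 197.2205 ≈ -0.931

-0.931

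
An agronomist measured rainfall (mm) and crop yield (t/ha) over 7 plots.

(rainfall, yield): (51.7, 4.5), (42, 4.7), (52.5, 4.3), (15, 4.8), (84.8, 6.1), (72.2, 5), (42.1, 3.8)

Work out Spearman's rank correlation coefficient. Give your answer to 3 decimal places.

Rank rainfall: 4, 2, 5, 1, 7, 6, 3
Rank yield: 3, 4, 2, 5, 7, 6, 1
d = rank(rainfall) − rank(yield): 1, -2, 3, -4, 0, 0, 2; Σd² = 34
ρ = 1 − 6Σd² / [n(n²−1)] = 1 − 6×34 / (7×48) = 1 − 204/336 ≈ 0.393

0.393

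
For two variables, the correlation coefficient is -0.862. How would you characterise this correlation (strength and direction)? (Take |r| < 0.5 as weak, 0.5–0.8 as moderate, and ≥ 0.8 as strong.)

strong negative

r = -0.862 < 0 so the relationship is negative.
|r| = 0.862, which falls in the strong range.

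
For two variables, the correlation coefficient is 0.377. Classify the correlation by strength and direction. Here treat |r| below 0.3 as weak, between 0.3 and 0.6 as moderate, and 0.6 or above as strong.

r = 0.377 > 0 so the relationship is positive.
|r| = 0.377, which falls in the moderate range.

moderate positive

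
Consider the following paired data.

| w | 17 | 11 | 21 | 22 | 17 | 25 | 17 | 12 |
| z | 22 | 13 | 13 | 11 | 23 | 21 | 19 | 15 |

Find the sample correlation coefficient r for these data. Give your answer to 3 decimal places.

0.123

n = 8, Σw = 142, Σz = 137, Σw² = 2682, Σz² = 2499, Σwz = 2451
nΣwz − ΣwΣz = 19608 − 19454 = 154
nΣw² − (Σw)² = 21456 − 20164 = 1292; nΣz² − (Σz)² = 19992 − 18769 = 1223
r = 154 / √(1292 × 1223) = 154 / 1257.0267 ≈ 0.123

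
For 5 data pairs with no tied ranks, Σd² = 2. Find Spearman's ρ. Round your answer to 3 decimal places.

ρ = 1 − 6Σd² / [n(n²−1)] = 1 − 6×2 / (5×24)
  = 1 − 12/120 = 1 − 0.1000 ≈ 0.900

0.900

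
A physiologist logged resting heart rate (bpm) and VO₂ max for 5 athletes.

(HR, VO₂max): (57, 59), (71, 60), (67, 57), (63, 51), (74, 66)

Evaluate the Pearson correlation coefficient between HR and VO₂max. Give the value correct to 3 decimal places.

n = 5, Σx = 332, Σy = 293, Σx² = 22224, Σy² = 17287, Σxy = 19539
nΣxy − ΣxΣy = 97695 − 97276 = 419
nΣx² − (Σx)² = 111120 − 110224 = 896; nΣy² − (Σy)² = 86435 − 85849 = 586
r = 419 / √(896 × 586) = 419 / 724.6075 ≈ 0.578

0.578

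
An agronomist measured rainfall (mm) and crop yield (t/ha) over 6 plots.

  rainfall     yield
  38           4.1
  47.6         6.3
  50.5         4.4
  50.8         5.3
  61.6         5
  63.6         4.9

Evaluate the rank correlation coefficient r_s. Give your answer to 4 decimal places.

Rank rainfall: 1, 2, 3, 4, 5, 6
Rank yield: 1, 6, 2, 5, 4, 3
d = rank(rainfall) − rank(yield): 0, -4, 1, -1, 1, 3; Σd² = 28
ρ = 1 − 6Σd² / [n(n²−1)] = 1 − 6×28 / (6×35) = 1 − 168/210 ≈ 0.2000

0.2000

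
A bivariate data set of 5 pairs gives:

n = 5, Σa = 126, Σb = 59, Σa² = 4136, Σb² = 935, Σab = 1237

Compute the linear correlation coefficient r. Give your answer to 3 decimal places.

r = (nΣab − ΣaΣb) / √[(nΣa² − (Σa)²)(nΣb² − (Σb)²)]
Numerator: 5×1237 − 126×59 = -1249
Denominator: √[(20680 − 15876)(4675 − 3481)] = √[4804 × 1194] = 2394.9898
r = -1249 / 2394.9898 ≈ -0.522

-0.522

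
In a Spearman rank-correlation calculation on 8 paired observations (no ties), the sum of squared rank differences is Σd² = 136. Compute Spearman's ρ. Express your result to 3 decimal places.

ρ = 1 − 6Σd² / [n(n²−1)] = 1 − 6×136 / (8×63)
  = 1 − 816/504 = 1 − 1.6190 ≈ -0.619

-0.619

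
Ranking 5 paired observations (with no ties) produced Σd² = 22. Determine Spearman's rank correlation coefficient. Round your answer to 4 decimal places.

-0.1000

ρ = 1 − 6Σd² / [n(n²−1)] = 1 − 6×22 / (5×24)
  = 1 − 132/120 = 1 − 1.10000 ≈ -0.1000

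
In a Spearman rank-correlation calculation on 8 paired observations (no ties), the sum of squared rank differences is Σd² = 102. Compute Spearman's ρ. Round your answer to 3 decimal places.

ρ = 1 − 6Σd² / [n(n²−1)] = 1 − 6×102 / (8×63)
  = 1 − 612/504 = 1 − 1.2143 ≈ -0.214

-0.214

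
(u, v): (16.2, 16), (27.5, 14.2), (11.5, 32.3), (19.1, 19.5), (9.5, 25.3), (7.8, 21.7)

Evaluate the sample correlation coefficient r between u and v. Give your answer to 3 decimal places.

n = 6, Σu = 91.6, Σv = 129, Σu² = 1666.84, Σv² = 2992.16, Σuv = 1803.21
nΣuv − ΣuΣv = 10819.26 − 11816.4 = -997.14
nΣu² − (Σu)² = 10001.04 − 8390.56 = 1610.48; nΣv² − (Σv)² = 17952.96 − 16641 = 1311.96
r = -997.14 / √(1610.48 × 1311.96) = -997.14 / 1453.5767 ≈ -0.686

-0.686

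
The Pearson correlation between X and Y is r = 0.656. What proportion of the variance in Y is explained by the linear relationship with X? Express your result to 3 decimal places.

r² = (0.656)² = 0.430

0.430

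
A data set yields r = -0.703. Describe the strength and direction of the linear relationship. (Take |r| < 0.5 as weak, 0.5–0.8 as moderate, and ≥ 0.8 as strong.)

r = -0.703 < 0 so the relationship is negative.
|r| = 0.703, which falls in the moderate range.

moderate negative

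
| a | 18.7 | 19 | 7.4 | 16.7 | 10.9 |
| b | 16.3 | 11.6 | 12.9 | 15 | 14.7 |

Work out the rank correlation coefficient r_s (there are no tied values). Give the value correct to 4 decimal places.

0.0000

Rank a: 4, 5, 1, 3, 2
Rank b: 5, 1, 2, 4, 3
d = rank(a) − rank(b): -1, 4, -1, -1, -1; Σd² = 20
ρ = 1 − 6Σd² / [n(n²−1)] = 1 − 6×20 / (5×24) = 1 − 120/120 ≈ 0.0000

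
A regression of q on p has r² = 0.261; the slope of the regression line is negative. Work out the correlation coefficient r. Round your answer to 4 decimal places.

-0.5109

|r| = √0.261 = 0.5109
The association is negative, so r = −0.5109.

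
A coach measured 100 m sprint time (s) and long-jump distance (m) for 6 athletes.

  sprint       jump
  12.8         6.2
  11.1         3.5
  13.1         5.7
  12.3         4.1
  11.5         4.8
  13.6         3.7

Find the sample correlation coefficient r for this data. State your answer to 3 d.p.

n = 6, Σx = 74.4, Σy = 28, Σx² = 927.16, Σy² = 136.72, Σxy = 348.83
nΣxy − ΣxΣy = 2092.98 − 2083.2 = 9.78
nΣx² − (Σx)² = 5562.96 − 5535.36 = 27.6; nΣy² − (Σy)² = 820.32 − 784 = 36.32
r = 9.78 / √(27.6 × 36.32) = 9.78 / 31.6612 ≈ 0.309

0.309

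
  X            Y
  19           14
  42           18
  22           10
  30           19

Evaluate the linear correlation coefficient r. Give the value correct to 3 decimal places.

0.700

n = 4, ΣX = 113, ΣY = 61, ΣX² = 3509, ΣY² = 981, ΣXY = 1812
nΣXY − ΣXΣY = 7248 − 6893 = 355
nΣX² − (ΣX)² = 14036 − 12769 = 1267; nΣY² − (ΣY)² = 3924 − 3721 = 203
r = 355 / √(1267 × 203) = 355 / 507.1499 ≈ 0.700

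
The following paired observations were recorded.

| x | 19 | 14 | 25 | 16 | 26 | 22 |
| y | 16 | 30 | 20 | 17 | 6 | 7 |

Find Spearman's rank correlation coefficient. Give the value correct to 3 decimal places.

Rank x: 3, 1, 5, 2, 6, 4
Rank y: 3, 6, 5, 4, 1, 2
d = rank(x) − rank(y): 0, -5, 0, -2, 5, 2; Σd² = 58
ρ = 1 − 6Σd² / [n(n²−1)] = 1 − 6×58 / (6×35) = 1 − 348/210 ≈ -0.657

-0.657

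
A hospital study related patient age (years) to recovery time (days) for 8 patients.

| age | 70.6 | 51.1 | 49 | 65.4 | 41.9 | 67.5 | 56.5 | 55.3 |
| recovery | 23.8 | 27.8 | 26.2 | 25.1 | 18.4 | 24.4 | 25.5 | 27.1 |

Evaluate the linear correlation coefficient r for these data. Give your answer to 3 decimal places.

n = 8, Σx = 457.3, Σy = 198.3, Σx² = 26835.93, Σy² = 4974.31, Σxy = 11383.54
nΣxy − ΣxΣy = 91068.32 − 90682.59 = 385.73
nΣx² − (Σx)² = 214687.44 − 209123.29 = 5564.15; nΣy² − (Σy)² = 39794.48 − 39322.89 = 471.59
r = 385.73 / √(5564.15 × 471.59) = 385.73 / 1619.8758 ≈ 0.238

0.238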